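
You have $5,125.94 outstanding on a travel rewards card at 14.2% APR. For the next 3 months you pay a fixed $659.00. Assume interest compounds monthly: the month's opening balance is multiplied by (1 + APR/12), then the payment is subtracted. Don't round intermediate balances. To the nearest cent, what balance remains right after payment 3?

$3,309.59

Monthly rate r = 14.2%/12 = 1.18333% = 0.0118333.
Each month: B ← B·(1+r) − $659.00.
Month 1: interest $60.66; balance after payment $4,527.60.
Month 2: interest $53.58; balance after payment $3,922.17.
Month 3: interest $46.41; balance after payment $3,309.59.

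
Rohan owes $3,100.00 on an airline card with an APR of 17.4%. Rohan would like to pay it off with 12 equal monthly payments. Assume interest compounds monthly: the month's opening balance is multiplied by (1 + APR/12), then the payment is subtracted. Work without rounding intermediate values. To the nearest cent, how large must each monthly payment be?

$283.32

Monthly rate r = 17.4%/12 = 1.45% = 0.0145.
Level-payment amortization: P = B₀·r / (1 − (1+r)^(−n)) = 3100.00·0.0145 / (1 − 1.0145^(−12)).
Denominator 1 − (1+r)^(−12) = 0.158652548.
P = 44.95 / 0.158652548 ≈ 283.32.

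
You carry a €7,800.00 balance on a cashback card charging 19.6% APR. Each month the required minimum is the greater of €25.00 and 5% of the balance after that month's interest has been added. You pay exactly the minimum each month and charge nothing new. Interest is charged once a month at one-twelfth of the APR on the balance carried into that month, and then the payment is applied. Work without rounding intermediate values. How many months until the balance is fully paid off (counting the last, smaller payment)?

103 months

Monthly rate r = 19.6%/12 = 1.63333% = 0.0163333.
While 5% of the post-interest balance exceeds €25.00, each month B ← (B·(1+r))·(1 − 0.05), i.e. B shrinks by the factor (1+r)·0.95 = 0.96552.
This holds for months 1–79. Entering month 80 the balance is €487.66; 5% of the post-interest balance is now below €25.00, so the flat €25.00 minimum applies from here.
From month 80 a fixed €25.00 at rate r clears €487.66 in 24 more payments. Total: 79 + 24 = 103 months.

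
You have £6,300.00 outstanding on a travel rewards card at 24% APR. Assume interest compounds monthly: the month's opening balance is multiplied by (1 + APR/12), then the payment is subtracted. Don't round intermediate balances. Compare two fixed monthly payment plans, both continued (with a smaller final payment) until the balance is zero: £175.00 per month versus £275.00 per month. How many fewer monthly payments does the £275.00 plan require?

Monthly rate r = 24%/12 = 2% = 0.02.
At £175.00/mo: n = ⌈−ln(1 − rB₀/P)/ln(1+r)⌉ = 65 payments (last £49.82); total interest = total paid − £6,300.00 = £4,949.82.
At £275.00/mo: 31 payments (last £260.46); total interest £2,210.46.
Payments saved = 65 − 31 = 34.

34 fewer payments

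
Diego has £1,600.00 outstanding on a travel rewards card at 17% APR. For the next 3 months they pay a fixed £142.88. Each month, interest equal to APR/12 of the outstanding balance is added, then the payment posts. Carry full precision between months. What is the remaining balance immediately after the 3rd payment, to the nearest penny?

Monthly rate r = 17%/12 = 1.41667% = 0.0141667.
Each month: B ← B·(1+r) − £142.88.
Month 1: interest £22.67; balance after payment £1,479.79.
Month 2: interest £20.96; balance after payment £1,357.87.
Month 3: interest £19.24; balance after payment £1,234.23.

£1,234.23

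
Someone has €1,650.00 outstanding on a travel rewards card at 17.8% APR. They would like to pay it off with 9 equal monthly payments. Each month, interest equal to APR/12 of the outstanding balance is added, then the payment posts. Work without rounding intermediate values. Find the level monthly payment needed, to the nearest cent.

€197.20

Monthly rate r = 17.8%/12 = 1.48333% = 0.0148333.
Level-payment amortization: P = B₀·r / (1 − (1+r)^(−n)) = 1650.00·0.0148333 / (1 − 1.01483^(−9)).
Denominator 1 − (1+r)^(−9) = 0.124114197.
P = 24.475 / 0.124114197 ≈ 197.20.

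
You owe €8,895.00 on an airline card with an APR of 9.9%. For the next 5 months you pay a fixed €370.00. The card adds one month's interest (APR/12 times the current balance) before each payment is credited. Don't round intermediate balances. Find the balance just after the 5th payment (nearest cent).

Monthly rate r = 9.9%/12 = 0.825% = 0.00825.
Each month: B ← B·(1+r) − €370.00.
Month 1: interest €73.38; balance after payment €8,598.38.
Month 2: interest €70.94; balance after payment €8,299.32.
Month 3: interest €68.47; balance after payment €7,997.79.
Month 4: interest €65.98; balance after payment €7,693.77.
Month 5: interest €63.47; balance after payment €7,387.25.

€7,387.25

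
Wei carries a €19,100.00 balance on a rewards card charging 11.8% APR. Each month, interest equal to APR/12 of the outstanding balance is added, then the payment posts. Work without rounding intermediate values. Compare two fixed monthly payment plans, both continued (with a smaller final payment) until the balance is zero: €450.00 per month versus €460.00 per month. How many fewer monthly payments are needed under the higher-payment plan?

Monthly rate r = 11.8%/12 = 0.983333% = 0.00983333.
At €450.00/mo: n = ⌈−ln(1 − rB₀/P)/ln(1+r)⌉ = 56 payments (last €92.89); total interest = total paid − €19,100.00 = €5,742.89.
At €460.00/mo: 54 payments (last €288.68); total interest €5,568.68.
Payments saved = 56 − 54 = 2.

2 fewer payments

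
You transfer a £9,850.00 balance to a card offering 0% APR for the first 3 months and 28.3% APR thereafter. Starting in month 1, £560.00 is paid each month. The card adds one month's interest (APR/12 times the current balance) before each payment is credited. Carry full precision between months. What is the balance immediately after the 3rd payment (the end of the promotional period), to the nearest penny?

£8,170.00

Promo months 1–3 at r₀ = 0%/12 = 0; months 4+ at r₁ = 28.3%/12 = 0.0235833.
After month 3 (no interest yet): B = £9,850.00 − 3·£560.00 = £8,170.00.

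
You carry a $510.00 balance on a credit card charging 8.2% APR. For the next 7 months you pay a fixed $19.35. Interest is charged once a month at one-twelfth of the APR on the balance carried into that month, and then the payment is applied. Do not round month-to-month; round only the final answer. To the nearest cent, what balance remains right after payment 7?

Monthly rate r = 8.2%/12 = 0.683333% = 0.00683333.
Each month: B ← B·(1+r) − $19.35.
Month 1: interest $3.48; balance after payment $494.13.
Month 2: interest $3.38; balance after payment $478.16.
Month 3: interest $3.27; balance after payment $462.08.
Month 4: interest $3.16; balance after payment $445.89.
Month 5: interest $3.05; balance after payment $429.58.
Month 6: interest $2.94; balance after payment $413.17.
Month 7: interest $2.82; balance after payment $396.64.

$396.64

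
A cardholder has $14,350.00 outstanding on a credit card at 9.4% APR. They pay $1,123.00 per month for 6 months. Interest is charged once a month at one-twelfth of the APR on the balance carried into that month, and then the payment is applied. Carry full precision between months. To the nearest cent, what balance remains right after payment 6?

$8,166.46

Monthly rate r = 9.4%/12 = 0.783333% = 0.00783333.
Each month: B ← B·(1+r) − $1,123.00.
Month 1: interest $112.41; balance after payment $13,339.41.
Month 2: interest $104.49; balance after payment $12,320.90.
Month 3: interest $96.51; balance after payment $11,294.41.
Month 4: interest $88.47; balance after payment $10,259.89.
Month 5: interest $80.37; balance after payment $9,217.26.
Month 6: interest $72.20; balance after payment $8,166.46.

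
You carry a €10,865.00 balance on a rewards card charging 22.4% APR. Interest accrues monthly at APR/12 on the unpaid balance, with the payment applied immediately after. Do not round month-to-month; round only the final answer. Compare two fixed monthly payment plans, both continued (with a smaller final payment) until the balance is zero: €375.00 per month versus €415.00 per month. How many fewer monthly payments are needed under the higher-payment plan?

Monthly rate r = 22.4%/12 = 1.86667% = 0.0186667.
At €375.00/mo: n = ⌈−ln(1 − rB₀/P)/ln(1+r)⌉ = 43 payments (last €32.19); total interest = total paid − €10,865.00 = €4,917.19.
At €415.00/mo: 37 payments (last €113.11); total interest €4,188.11.
Payments saved = 43 − 37 = 6.

6 fewer payments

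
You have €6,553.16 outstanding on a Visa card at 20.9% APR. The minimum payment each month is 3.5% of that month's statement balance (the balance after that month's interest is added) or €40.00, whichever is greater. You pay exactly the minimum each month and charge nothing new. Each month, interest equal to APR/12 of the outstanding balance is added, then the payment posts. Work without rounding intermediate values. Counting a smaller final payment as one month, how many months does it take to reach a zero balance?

Monthly rate r = 20.9%/12 = 1.74167% = 0.0174167.
While 3.5% of the post-interest balance exceeds €40.00, each month B ← (B·(1+r))·(1 − 0.035), i.e. B shrinks by the factor (1+r)·0.965 = 0.98181.
This holds for months 1–97. Entering month 98 the balance is €1,104.05; 3.5% of the post-interest balance is now below €40.00, so the flat €40.00 minimum applies from here.
From month 98 a fixed €40.00 at rate r clears €1,104.05 in 38 more payments. Total: 97 + 38 = 135 months.

135 months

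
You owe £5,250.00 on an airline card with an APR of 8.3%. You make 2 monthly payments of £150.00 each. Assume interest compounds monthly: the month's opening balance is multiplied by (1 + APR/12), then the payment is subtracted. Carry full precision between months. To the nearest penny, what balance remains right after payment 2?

£5,021.84

Monthly rate r = 8.3%/12 = 0.691667% = 0.00691667.
Each month: B ← B·(1+r) − £150.00.
Month 1: interest £36.31; balance after payment £5,136.31.
Month 2: interest £35.53; balance after payment £5,021.84.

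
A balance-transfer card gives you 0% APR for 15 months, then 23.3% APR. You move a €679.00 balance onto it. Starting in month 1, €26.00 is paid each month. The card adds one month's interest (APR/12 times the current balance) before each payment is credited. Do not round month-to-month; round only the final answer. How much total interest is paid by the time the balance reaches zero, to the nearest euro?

Promo months 1–15 at r₀ = 0%/12 = 0; months 16+ at r₁ = 23.3%/12 = 0.0194167.
After month 15 (no interest yet): B = €679.00 − 15·€26.00 = €289.00.
Then at r₁ with €26.00/mo: n₂ = −ln(1 − r₁·B/P)/ln(1+r₁) ≈ 12.64 → 13 more payments.
Total paid = 27·€26.00 + €16.76 = €718.76; interest = €718.76 − €679.00 = €39.76.

€40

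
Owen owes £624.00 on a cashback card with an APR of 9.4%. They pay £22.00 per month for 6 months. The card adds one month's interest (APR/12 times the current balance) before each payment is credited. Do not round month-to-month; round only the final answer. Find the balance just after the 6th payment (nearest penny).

£519.30

Monthly rate r = 9.4%/12 = 0.783333% = 0.00783333.
Each month: B ← B·(1+r) − £22.00.
Month 1: interest £4.89; balance after payment £606.89.
Month 2: interest £4.75; balance after payment £589.64.
Month 3: interest £4.62; balance after payment £572.26.
Month 4: interest £4.48; balance after payment £554.74.
Month 5: interest £4.35; balance after payment £537.09.
Month 6: interest £4.21; balance after payment £519.30.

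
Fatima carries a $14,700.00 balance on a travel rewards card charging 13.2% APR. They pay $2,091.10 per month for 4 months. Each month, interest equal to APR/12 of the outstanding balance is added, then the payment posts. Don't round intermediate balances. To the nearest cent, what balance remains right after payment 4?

Monthly rate r = 13.2%/12 = 1.1% = 0.011.
Each month: B ← B·(1+r) − $2,091.10.
Month 1: interest $161.70; balance after payment $12,770.60.
Month 2: interest $140.48; balance after payment $10,819.98.
Month 3: interest $119.02; balance after payment $8,847.90.
Month 4: interest $97.33; balance after payment $6,854.12.

$6,854.12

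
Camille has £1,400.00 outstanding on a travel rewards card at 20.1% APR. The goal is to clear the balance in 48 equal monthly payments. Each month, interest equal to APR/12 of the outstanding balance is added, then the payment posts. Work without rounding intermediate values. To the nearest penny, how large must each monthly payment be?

£42.68

Monthly rate r = 20.1%/12 = 1.675% = 0.01675.
Level-payment amortization: P = B₀·r / (1 − (1+r)^(−n)) = 1400.00·0.01675 / (1 − 1.01675^(−48)).
Denominator 1 − (1+r)^(−48) = 0.549474572.
P = 23.45 / 0.549474572 ≈ 42.68.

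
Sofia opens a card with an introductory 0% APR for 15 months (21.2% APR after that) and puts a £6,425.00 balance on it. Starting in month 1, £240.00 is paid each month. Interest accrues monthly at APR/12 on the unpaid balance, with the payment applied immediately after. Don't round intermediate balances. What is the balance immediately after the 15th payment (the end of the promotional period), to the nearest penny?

Promo months 1–15 at r₀ = 0%/12 = 0; months 16+ at r₁ = 21.2%/12 = 0.0176667.
After month 15 (no interest yet): B = £6,425.00 − 15·£240.00 = £2,825.00.

£2,825.00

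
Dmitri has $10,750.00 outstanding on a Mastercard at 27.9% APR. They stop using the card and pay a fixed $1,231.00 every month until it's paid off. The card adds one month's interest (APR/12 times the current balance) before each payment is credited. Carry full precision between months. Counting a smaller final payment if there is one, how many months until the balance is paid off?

Monthly rate r = 27.9%/12 = 2.325% = 0.02325.
Recurrence: B ← B·(1+r) − $1,231.00.
Month 1: interest $249.94; balance after payment $9,768.94.
Month 2: interest $227.13; balance after payment $8,765.07.
Closed form: n = −ln(1 − rB₀/P)/ln(1+r) = −ln(0.79696)/ln(1.02325) ≈ 9.874, so the balance reaches zero during payment 10.

10 payments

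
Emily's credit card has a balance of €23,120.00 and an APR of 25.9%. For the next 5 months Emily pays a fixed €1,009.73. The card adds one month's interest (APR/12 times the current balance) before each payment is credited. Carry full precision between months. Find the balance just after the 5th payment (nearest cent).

€20,453.75

Monthly rate r = 25.9%/12 = 2.15833% = 0.0215833.
Each month: B ← B·(1+r) − €1,009.73.
Month 1: interest €499.01; balance after payment €22,609.28.
Month 2: interest €487.98; balance after payment €22,087.53.
Month 3: interest €476.72; balance after payment €21,554.52.
Month 4: interest €465.22; balance after payment €21,010.01.
Month 5: interest €453.47; balance after payment €20,453.75.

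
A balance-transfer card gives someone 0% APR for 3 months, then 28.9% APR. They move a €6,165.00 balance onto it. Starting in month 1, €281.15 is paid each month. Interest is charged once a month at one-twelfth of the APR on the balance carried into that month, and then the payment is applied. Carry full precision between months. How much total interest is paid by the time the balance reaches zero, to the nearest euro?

€1,868

Promo months 1–3 at r₀ = 0%/12 = 0; months 4+ at r₁ = 28.9%/12 = 0.0240833.
After month 3 (no interest yet): B = €6,165.00 − 3·€281.15 = €5,321.55.
Then at r₁ with €281.15/mo: n₂ = −ln(1 − r₁·B/P)/ln(1+r₁) ≈ 25.57 → 26 more payments.
Total paid = 28·€281.15 + €161.17 = €8,033.37; interest = €8,033.37 − €6,165.00 = €1,868.37.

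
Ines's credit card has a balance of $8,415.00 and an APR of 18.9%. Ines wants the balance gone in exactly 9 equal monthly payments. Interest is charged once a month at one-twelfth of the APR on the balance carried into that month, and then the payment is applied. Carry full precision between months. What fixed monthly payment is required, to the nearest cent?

$1,010.16

Monthly rate r = 18.9%/12 = 1.575% = 0.01575.
Level-payment amortization: P = B₀·r / (1 − (1+r)^(−n)) = 8415.00·0.01575 / (1 − 1.01575^(−9)).
Denominator 1 − (1+r)^(−9) = 0.131202583.
P = 132.536 / 0.131202583 ≈ 1010.16.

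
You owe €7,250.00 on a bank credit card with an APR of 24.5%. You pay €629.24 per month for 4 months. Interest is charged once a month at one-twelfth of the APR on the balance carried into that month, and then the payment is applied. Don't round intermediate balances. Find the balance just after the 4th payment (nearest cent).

€5,265.37

Monthly rate r = 24.5%/12 = 2.04167% = 0.0204167.
Each month: B ← B·(1+r) − €629.24.
Month 1: interest €148.02; balance after payment €6,768.78.
Month 2: interest €138.20; balance after payment €6,277.74.
Month 3: interest €128.17; balance after payment €5,776.67.
Month 4: interest €117.94; balance after payment €5,265.37.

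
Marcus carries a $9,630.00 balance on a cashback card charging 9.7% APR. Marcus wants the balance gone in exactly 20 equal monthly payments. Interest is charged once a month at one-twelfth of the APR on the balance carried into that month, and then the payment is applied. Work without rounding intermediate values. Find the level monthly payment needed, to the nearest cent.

Monthly rate r = 9.7%/12 = 0.808333% = 0.00808333.
Level-payment amortization: P = B₀·r / (1 − (1+r)^(−n)) = 9630.00·0.00808333 / (1 − 1.00808^(−20)).
Denominator 1 − (1+r)^(−20) = 0.1487222.
P = 77.8425 / 0.1487222 ≈ 523.41.

$523.41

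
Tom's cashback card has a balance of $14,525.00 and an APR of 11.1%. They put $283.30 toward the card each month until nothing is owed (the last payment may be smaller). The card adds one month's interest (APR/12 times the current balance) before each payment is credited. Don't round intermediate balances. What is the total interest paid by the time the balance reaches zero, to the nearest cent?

Monthly rate r = 11.1%/12 = 0.925% = 0.00925.
Payoff takes n = ⌈−ln(1 − rB₀/P)/ln(1+r)⌉ = ⌈69.828⌉ = 70 payments; the last is $234.69.
Total paid = 69·$283.30 + $234.69 = $19,782.39.
Total interest = total paid − principal = $19,782.39 − $14,525.00 = $5,257.39.

$5,257.39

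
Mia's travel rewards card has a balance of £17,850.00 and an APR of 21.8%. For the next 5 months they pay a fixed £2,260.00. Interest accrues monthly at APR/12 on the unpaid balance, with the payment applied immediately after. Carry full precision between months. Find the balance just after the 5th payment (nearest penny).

Monthly rate r = 21.8%/12 = 1.81667% = 0.0181667.
Each month: B ← B·(1+r) − £2,260.00.
Month 1: interest £324.28; balance after payment £15,914.28.
Month 2: interest £289.11; balance after payment £13,943.38.
Month 3: interest £253.30; balance after payment £11,936.69.
Month 4: interest £216.85; balance after payment £9,893.54.
Month 5: interest £179.73; balance after payment £7,813.27.

£7,813.27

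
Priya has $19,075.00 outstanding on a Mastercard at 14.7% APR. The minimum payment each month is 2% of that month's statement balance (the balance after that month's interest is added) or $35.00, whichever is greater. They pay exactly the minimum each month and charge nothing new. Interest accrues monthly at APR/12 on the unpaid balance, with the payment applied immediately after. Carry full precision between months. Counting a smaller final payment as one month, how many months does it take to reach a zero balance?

376 months

Monthly rate r = 14.7%/12 = 1.225% = 0.01225.
While 2% of the post-interest balance exceeds $35.00, each month B ← (B·(1+r))·(1 − 0.02), i.e. B shrinks by the factor (1+r)·0.98 = 0.99201.
This holds for months 1–300. Entering month 301 the balance is $1,716.42; 2% of the post-interest balance is now below $35.00, so the flat $35.00 minimum applies from here.
From month 301 a fixed $35.00 at rate r clears $1,716.42 in 76 more payments. Total: 300 + 76 = 376 months.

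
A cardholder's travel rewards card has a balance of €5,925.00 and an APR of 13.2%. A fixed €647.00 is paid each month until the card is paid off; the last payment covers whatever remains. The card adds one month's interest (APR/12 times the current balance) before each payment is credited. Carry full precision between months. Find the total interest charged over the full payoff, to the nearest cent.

Monthly rate r = 13.2%/12 = 1.1% = 0.011.
Payoff takes n = ⌈−ln(1 − rB₀/P)/ln(1+r)⌉ = ⌈9.705⌉ = 10 payments; the last is €457.13.
Total paid = 9·€647.00 + €457.13 = €6,280.13.
Total interest = total paid − principal = €6,280.13 − €5,925.00 = €355.13.

€355.13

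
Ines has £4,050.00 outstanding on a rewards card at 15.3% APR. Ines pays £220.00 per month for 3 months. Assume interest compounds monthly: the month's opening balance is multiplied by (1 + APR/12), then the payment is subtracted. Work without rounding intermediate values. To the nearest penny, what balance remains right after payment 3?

Monthly rate r = 15.3%/12 = 1.275% = 0.01275.
Each month: B ← B·(1+r) − £220.00.
Month 1: interest £51.64; balance after payment £3,881.64.
Month 2: interest £49.49; balance after payment £3,711.13.
Month 3: interest £47.32; balance after payment £3,538.45.

£3,538.45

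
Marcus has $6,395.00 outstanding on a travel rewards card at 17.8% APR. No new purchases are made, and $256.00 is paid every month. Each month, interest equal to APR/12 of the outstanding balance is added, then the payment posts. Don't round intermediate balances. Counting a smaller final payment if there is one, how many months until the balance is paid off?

Monthly rate r = 17.8%/12 = 1.48333% = 0.0148333.
Recurrence: B ← B·(1+r) − $256.00.
Month 1: interest $94.86; balance after payment $6,233.86.
Month 2: interest $92.47; balance after payment $6,070.33.
Closed form: n = −ln(1 − rB₀/P)/ln(1+r) = −ln(0.62946)/ln(1.01483) ≈ 31.438, so the balance reaches zero during payment 32.

32 months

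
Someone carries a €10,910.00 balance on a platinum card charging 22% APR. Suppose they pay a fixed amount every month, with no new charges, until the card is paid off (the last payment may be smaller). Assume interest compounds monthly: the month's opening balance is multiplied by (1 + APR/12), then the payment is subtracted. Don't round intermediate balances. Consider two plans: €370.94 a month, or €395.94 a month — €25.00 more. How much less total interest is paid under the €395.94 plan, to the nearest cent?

€487.43

Monthly rate r = 22%/12 = 1.83333% = 0.0183333.
At €370.94/mo: n = ⌈−ln(1 − rB₀/P)/ln(1+r)⌉ = 43 payments (last €241.67); total interest = total paid − €10,910.00 = €4,911.15.
At €395.94/mo: 39 payments (last €288.00); total interest €4,423.72.
Interest saved = €4,911.15 − €4,423.72 = €487.43.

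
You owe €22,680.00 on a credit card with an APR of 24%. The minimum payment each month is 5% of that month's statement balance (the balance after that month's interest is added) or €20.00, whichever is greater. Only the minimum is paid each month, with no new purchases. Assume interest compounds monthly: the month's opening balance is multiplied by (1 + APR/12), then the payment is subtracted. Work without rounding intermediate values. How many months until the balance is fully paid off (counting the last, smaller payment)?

Monthly rate r = 24%/12 = 2% = 0.02.
While 5% of the post-interest balance exceeds €20.00, each month B ← (B·(1+r))·(1 − 0.05), i.e. B shrinks by the factor (1+r)·0.95 = 0.969.
This holds for months 1–129. Entering month 130 the balance is €390.31; 5% of the post-interest balance is now below €20.00, so the flat €20.00 minimum applies from here.
From month 130 a fixed €20.00 at rate r clears €390.31 in 25 more payments. Total: 129 + 25 = 154 months.

154 months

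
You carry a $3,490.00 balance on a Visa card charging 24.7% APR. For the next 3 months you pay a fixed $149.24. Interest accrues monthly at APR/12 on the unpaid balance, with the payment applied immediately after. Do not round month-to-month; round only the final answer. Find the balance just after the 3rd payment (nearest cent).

$3,252.97

Monthly rate r = 24.7%/12 = 2.05833% = 0.0205833.
Each month: B ← B·(1+r) − $149.24.
Month 1: interest $71.84; balance after payment $3,412.60.
Month 2: interest $70.24; balance after payment $3,333.60.
Month 3: interest $68.62; balance after payment $3,252.97.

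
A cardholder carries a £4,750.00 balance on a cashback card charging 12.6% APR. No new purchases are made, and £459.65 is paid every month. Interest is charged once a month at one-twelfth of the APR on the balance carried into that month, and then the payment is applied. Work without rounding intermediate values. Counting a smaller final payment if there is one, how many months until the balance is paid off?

11 payments

Monthly rate r = 12.6%/12 = 1.05% = 0.0105.
Recurrence: B ← B·(1+r) − £459.65.
Month 1: interest £49.87; balance after payment £4,340.23.
Month 2: interest £45.57; balance after payment £3,926.15.
Closed form: n = −ln(1 − rB₀/P)/ln(1+r) = −ln(0.89149)/ln(1.0105) ≈ 10.996, so the balance reaches zero during payment 11.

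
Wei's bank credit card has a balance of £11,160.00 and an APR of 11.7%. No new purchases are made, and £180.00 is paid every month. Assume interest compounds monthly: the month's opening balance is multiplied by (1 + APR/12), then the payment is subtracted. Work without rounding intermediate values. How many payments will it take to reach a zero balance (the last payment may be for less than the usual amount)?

96 months

Monthly rate r = 11.7%/12 = 0.975% = 0.00975.
Recurrence: B ← B·(1+r) − £180.00.
Month 1: interest £108.81; balance after payment £11,088.81.
Month 2: interest £108.12; balance after payment £11,016.93.
Closed form: n = −ln(1 − rB₀/P)/ln(1+r) = −ln(0.3955)/ln(1.00975) ≈ 95.602, so the balance reaches zero during payment 96.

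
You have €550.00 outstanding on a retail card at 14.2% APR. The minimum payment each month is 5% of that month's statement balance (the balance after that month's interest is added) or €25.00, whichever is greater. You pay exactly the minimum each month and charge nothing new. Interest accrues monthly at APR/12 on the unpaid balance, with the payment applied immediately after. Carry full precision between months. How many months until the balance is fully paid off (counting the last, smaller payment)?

26 months

Monthly rate r = 14.2%/12 = 1.18333% = 0.0118333.
While 5% of the post-interest balance exceeds €25.00, each month B ← (B·(1+r))·(1 − 0.05), i.e. B shrinks by the factor (1+r)·0.95 = 0.96124.
This holds for months 1–3. Entering month 4 the balance is €488.50; 5% of the post-interest balance is now below €25.00, so the flat €25.00 minimum applies from here.
From month 4 a fixed €25.00 at rate r clears €488.50 in 23 more payments. Total: 3 + 23 = 26 months.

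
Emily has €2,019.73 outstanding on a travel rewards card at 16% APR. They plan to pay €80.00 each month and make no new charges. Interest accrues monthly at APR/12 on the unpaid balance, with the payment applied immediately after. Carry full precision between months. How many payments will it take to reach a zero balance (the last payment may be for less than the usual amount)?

Monthly rate r = 16%/12 = 1.33333% = 0.0133333.
Recurrence: B ← B·(1+r) − €80.00.
Month 1: interest €26.93; balance after payment €1,966.66.
Month 2: interest €26.22; balance after payment €1,912.88.
Closed form: n = −ln(1 − rB₀/P)/ln(1+r) = −ln(0.66338)/ln(1.01333) ≈ 30.985, so the balance reaches zero during payment 31.

31 payments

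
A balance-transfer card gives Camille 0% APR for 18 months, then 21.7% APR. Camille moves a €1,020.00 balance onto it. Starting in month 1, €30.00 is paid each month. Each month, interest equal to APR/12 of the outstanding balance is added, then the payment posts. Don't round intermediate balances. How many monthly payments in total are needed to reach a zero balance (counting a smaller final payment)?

38 payments

Promo months 1–18 at r₀ = 0%/12 = 0; months 19+ at r₁ = 21.7%/12 = 0.0180833.
After month 18 (no interest yet): B = €1,020.00 − 18·€30.00 = €480.00.
Then at r₁ with €30.00/mo: n₂ = −ln(1 − r₁·B/P)/ln(1+r₁) ≈ 19.06 → 20 more payments.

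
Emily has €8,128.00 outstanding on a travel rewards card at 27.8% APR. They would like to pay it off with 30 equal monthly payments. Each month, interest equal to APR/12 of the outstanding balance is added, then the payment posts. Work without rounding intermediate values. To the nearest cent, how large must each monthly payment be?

€378.91

Monthly rate r = 27.8%/12 = 2.31667% = 0.0231667.
Level-payment amortization: P = B₀·r / (1 − (1+r)^(−n)) = 8128.00·0.0231667 / (1 − 1.02317^(−30)).
Denominator 1 − (1+r)^(−30) = 0.496953062.
P = 188.299 / 0.496953062 ≈ 378.91.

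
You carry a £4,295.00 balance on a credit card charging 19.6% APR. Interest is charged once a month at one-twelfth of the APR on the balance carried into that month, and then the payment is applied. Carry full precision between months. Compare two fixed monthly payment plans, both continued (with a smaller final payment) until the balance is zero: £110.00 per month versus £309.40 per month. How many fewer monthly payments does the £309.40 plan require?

Monthly rate r = 19.6%/12 = 1.63333% = 0.0163333.
At £110.00/mo: n = ⌈−ln(1 − rB₀/P)/ln(1+r)⌉ = 63 payments (last £74.30); total interest = total paid − £4,295.00 = £2,599.30.
At £309.40/mo: 16 payments (last £269.78); total interest £615.78.
Payments saved = 63 − 16 = 47.

47 fewer payments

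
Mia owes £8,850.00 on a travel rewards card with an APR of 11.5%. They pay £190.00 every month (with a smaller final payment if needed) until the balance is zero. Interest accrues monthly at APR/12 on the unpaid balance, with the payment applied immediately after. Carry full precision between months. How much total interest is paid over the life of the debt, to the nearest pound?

£2,929

Monthly rate r = 11.5%/12 = 0.958333% = 0.00958333.
Payoff takes n = ⌈−ln(1 − rB₀/P)/ln(1+r)⌉ = ⌈61.994⌉ = 62 payments; the last is £188.85.
Total paid = 61·£190.00 + £188.85 = £11,778.85.
Total interest = total paid − principal = £11,778.85 − £8,850.00 = £2,928.85.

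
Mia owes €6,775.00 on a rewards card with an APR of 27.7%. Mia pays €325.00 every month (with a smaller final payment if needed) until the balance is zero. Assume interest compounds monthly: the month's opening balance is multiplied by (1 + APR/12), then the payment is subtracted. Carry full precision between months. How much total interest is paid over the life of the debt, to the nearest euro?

€2,571

Monthly rate r = 27.7%/12 = 2.30833% = 0.0230833.
Payoff takes n = ⌈−ln(1 − rB₀/P)/ln(1+r)⌉ = ⌈28.756⌉ = 29 payments; the last is €246.32.
Total paid = 28·€325.00 + €246.32 = €9,346.32.
Total interest = total paid − principal = €9,346.32 − €6,775.00 = €2,571.32.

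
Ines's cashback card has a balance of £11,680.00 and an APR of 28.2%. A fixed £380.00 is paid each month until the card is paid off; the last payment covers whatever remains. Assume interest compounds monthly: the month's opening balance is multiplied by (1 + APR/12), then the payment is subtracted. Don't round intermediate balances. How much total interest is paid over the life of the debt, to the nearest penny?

£9,281.52

Monthly rate r = 28.2%/12 = 2.35% = 0.0235.
Payoff takes n = ⌈−ln(1 − rB₀/P)/ln(1+r)⌉ = ⌈55.160⌉ = 56 payments; the last is £61.52.
Total paid = 55·£380.00 + £61.52 = £20,961.52.
Total interest = total paid − principal = £20,961.52 − £11,680.00 = £9,281.52.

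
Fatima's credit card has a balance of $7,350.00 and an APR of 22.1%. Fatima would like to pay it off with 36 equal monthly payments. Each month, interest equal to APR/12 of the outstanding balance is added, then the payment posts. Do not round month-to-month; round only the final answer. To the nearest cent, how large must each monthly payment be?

Monthly rate r = 22.1%/12 = 1.84167% = 0.0184167.
Level-payment amortization: P = B₀·r / (1 − (1+r)^(−n)) = 7350.00·0.0184167 / (1 − 1.01842^(−36)).
Denominator 1 − (1+r)^(−36) = 0.481579615.
P = 135.363 / 0.481579615 ≈ 281.08.

$281.08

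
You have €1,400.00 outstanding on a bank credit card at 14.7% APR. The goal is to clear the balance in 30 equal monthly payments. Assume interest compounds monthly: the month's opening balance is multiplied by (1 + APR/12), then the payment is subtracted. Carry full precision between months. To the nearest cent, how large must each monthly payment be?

€56.05

Monthly rate r = 14.7%/12 = 1.225% = 0.01225.
Level-payment amortization: P = B₀·r / (1 − (1+r)^(−n)) = 1400.00·0.01225 / (1 − 1.01225^(−30)).
Denominator 1 − (1+r)^(−30) = 0.305988868.
P = 17.15 / 0.305988868 ≈ 56.05.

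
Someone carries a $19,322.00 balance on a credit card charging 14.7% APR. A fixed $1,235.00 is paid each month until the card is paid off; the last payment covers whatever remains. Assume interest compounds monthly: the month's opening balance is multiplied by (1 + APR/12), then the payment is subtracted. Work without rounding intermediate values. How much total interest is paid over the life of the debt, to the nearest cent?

$2,261.37

Monthly rate r = 14.7%/12 = 1.225% = 0.01225.
Payoff takes n = ⌈−ln(1 − rB₀/P)/ln(1+r)⌉ = ⌈17.475⌉ = 18 payments; the last is $588.37.
Total paid = 17·$1,235.00 + $588.37 = $21,583.37.
Total interest = total paid − principal = $21,583.37 − $19,322.00 = $2,261.37.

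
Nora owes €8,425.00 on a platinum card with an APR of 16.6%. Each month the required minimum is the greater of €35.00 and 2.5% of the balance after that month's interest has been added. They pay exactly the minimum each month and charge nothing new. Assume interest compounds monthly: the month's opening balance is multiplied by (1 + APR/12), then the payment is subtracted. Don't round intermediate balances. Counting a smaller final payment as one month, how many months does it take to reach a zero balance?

Monthly rate r = 16.6%/12 = 1.38333% = 0.0138333.
While 2.5% of the post-interest balance exceeds €35.00, each month B ← (B·(1+r))·(1 − 0.025), i.e. B shrinks by the factor (1+r)·0.975 = 0.98849.
This holds for months 1–157. Entering month 158 the balance is €1,367.87; 2.5% of the post-interest balance is now below €35.00, so the flat €35.00 minimum applies from here.
From month 158 a fixed €35.00 at rate r clears €1,367.87 in 57 more payments. Total: 157 + 57 = 214 months.

214 months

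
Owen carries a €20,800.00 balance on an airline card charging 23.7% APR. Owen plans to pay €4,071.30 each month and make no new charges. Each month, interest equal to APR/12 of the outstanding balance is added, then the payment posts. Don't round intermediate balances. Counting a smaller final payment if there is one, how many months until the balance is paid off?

Monthly rate r = 23.7%/12 = 1.975% = 0.01975.
Recurrence: B ← B·(1+r) − €4,071.30.
Month 1: interest €410.80; balance after payment €17,139.50.
Month 2: interest €338.51; balance after payment €13,406.71.
Month 3: interest €264.78; balance after payment €9,600.19.
Month 4: interest €189.60; balance after payment €5,718.49.
Month 5: interest €112.94; balance after payment €1,760.13.
Month 6: interest €34.76; balance after payment €0.00.

6 payments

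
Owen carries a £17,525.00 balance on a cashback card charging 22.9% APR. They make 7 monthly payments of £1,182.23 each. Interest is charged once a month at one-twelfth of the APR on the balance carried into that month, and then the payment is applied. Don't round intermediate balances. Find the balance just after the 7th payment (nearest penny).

Monthly rate r = 22.9%/12 = 1.90833% = 0.0190833.
Each month: B ← B·(1+r) − £1,182.23.
Month 1: interest £334.44; balance after payment £16,677.21.
Month 2: interest £318.26; balance after payment £15,813.23.
Month 3: interest £301.77; balance after payment £14,932.77.
Month 4: interest £284.97; balance after payment £14,035.51.
Month 5: interest £267.84; balance after payment £13,121.12.
Month 6: interest £250.39; balance after payment £12,189.29.
Month 7: interest £232.61; balance after payment £11,239.67.

£11,239.67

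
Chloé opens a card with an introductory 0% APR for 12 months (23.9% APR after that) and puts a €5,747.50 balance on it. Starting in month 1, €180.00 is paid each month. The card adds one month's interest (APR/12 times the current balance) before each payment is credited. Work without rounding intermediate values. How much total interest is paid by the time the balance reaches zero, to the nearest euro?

€1,029

Promo months 1–12 at r₀ = 0%/12 = 0; months 13+ at r₁ = 23.9%/12 = 0.0199167.
After month 12 (no interest yet): B = €5,747.50 − 12·€180.00 = €3,587.50.
Then at r₁ with €180.00/mo: n₂ = −ln(1 − r₁·B/P)/ln(1+r₁) ≈ 25.65 → 26 more payments.
Total paid = 37·€180.00 + €116.62 = €6,776.62; interest = €6,776.62 − €5,747.50 = €1,029.12.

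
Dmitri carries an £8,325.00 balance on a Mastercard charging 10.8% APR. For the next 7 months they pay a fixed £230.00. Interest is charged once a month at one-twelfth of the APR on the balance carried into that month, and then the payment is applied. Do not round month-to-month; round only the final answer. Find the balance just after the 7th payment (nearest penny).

Monthly rate r = 10.8%/12 = 0.9% = 0.009.
Each month: B ← B·(1+r) − £230.00.
Month 1: interest £74.93; balance after payment £8,169.92.
Month 2: interest £73.53; balance after payment £8,013.45.
Month 3: interest £72.12; balance after payment £7,855.58.
Month 4: interest £70.70; balance after payment £7,696.28.
Month 5: interest £69.27; balance after payment £7,535.54.
Month 6: interest £67.82; balance after payment £7,373.36.
Month 7: interest £66.36; balance after payment £7,209.72.

£7,209.72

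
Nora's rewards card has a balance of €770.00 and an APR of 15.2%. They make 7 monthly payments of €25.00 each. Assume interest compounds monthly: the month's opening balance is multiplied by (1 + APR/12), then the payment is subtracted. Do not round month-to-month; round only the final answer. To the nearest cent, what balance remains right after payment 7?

Monthly rate r = 15.2%/12 = 1.26667% = 0.0126667.
Each month: B ← B·(1+r) − €25.00.
Month 1: interest €9.75; balance after payment €754.75.
Month 2: interest €9.56; balance after payment €739.31.
Month 3: interest €9.36; balance after payment €723.68.
Month 4: interest €9.17; balance after payment €707.84.
Month 5: interest €8.97; balance after payment €691.81.
Month 6: interest €8.76; balance after payment €675.57.
Month 7: interest €8.56; balance after payment €659.13.

€659.13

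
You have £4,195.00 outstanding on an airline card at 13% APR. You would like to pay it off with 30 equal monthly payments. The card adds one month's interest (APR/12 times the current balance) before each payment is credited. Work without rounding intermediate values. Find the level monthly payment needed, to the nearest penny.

£164.53

Monthly rate r = 13%/12 = 1.08333% = 0.0108333.
Level-payment amortization: P = B₀·r / (1 − (1+r)^(−n)) = 4195.00·0.0108333 / (1 − 1.01083^(−30)).
Denominator 1 − (1+r)^(−30) = 0.276208705.
P = 45.4458 / 0.276208705 ≈ 164.53.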